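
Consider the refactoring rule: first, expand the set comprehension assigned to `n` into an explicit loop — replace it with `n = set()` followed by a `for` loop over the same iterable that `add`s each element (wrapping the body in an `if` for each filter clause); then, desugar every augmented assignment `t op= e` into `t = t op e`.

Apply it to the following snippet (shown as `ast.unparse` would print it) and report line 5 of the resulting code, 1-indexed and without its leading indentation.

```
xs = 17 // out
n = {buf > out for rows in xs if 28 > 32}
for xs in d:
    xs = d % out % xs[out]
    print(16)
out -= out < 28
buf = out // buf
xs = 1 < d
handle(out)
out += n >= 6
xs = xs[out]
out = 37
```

n.add(buf > out)

Transformed code:
xs = 17 // out
n = set()
for rows in xs:
    if 28 > 32:
        n.add(buf > out)
for xs in d:
    xs = d % out % xs[out]
    print(16)
out = out - (out < 28)
buf = out // buf
xs = 1 < d
handle(out)
out = out + (n >= 6)
xs = xs[out]
out = 37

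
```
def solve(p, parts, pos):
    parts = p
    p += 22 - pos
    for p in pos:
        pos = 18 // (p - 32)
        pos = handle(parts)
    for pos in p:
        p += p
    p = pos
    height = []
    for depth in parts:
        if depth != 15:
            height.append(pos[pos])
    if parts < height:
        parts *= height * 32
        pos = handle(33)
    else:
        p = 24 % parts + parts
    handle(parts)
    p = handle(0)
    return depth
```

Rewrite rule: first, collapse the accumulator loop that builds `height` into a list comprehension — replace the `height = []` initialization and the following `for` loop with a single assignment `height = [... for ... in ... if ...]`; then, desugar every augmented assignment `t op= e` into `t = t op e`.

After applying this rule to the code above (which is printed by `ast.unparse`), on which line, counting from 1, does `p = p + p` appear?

8

Transformed code:
def solve(p, parts, pos):
    parts = p
    p = p + (22 - pos)
    for p in pos:
        pos = 18 // (p - 32)
        pos = handle(parts)
    for pos in p:
        p = p + p
    p = pos
    height = [pos[pos] for depth in parts if depth != 15]
    if parts < height:
        parts = parts * (height * 32)
        pos = handle(33)
    else:
        p = 24 % parts + parts
    handle(parts)
    p = handle(0)
    return depth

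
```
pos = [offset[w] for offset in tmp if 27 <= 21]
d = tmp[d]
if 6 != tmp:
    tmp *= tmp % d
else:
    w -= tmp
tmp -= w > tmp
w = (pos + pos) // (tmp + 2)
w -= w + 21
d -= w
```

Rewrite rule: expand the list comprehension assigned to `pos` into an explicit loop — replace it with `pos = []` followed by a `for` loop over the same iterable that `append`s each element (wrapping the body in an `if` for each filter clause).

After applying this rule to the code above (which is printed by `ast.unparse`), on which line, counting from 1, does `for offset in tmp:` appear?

Transformed code:
pos = []
for offset in tmp:
    if 27 <= 21:
        pos.append(offset[w])
d = tmp[d]
if 6 != tmp:
    tmp *= tmp % d
else:
    w -= tmp
tmp -= w > tmp
w = (pos + pos) // (tmp + 2)
w -= w + 21
d -= w

2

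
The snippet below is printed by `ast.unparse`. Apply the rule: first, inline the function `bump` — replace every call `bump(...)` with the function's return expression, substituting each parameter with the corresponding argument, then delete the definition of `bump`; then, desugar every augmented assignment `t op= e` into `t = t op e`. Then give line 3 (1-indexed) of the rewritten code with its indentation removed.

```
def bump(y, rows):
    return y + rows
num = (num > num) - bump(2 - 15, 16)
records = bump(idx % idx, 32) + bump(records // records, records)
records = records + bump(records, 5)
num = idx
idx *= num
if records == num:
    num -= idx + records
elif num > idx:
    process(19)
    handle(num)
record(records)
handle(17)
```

Transformed code:
num = (num > num) - (2 - 15 + 16)
records = idx % idx + 32 + (records // records + records)
records = records + (records + 5)
num = idx
idx = idx * num
if records == num:
    num = num - (idx + records)
elif num > idx:
    process(19)
    handle(num)
record(records)
handle(17)

records = records + (records + 5)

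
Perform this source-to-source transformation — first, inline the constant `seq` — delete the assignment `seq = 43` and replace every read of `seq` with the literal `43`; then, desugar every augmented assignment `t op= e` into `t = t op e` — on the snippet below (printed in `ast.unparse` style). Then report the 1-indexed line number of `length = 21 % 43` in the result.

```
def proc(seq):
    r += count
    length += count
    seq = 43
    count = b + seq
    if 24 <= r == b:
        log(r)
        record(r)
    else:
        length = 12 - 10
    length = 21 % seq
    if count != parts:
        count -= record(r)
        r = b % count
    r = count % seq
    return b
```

Transformed code:
def proc(seq):
    r = r + count
    length = length + count
    count = b + 43
    if 24 <= r == b:
        log(r)
        record(r)
    else:
        length = 12 - 10
    length = 21 % 43
    if count != parts:
        count = count - record(r)
        r = b % count
    r = count % 43
    return b

10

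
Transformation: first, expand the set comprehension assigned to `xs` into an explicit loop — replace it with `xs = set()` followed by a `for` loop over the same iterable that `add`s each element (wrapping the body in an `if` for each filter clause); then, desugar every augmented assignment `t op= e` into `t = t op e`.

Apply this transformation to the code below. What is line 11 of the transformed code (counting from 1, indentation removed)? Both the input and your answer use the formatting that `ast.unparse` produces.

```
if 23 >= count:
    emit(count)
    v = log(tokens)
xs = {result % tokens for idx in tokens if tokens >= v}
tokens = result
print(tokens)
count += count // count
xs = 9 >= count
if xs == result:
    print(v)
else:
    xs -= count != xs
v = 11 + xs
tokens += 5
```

xs = 9 >= count

Transformed code:
if 23 >= count:
    emit(count)
    v = log(tokens)
xs = set()
for idx in tokens:
    if tokens >= v:
        xs.add(result % tokens)
tokens = result
print(tokens)
count = count + count // count
xs = 9 >= count
if xs == result:
    print(v)
else:
    xs = xs - (count != xs)
v = 11 + xs
tokens = tokens + 5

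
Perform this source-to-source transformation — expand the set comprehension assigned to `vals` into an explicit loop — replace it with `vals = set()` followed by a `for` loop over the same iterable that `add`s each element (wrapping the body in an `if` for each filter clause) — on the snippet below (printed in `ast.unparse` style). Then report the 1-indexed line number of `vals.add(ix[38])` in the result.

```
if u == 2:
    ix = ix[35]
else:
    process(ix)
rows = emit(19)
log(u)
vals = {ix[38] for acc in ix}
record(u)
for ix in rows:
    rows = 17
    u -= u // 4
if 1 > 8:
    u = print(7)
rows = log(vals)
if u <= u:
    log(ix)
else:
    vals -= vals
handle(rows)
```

9

Transformed code:
if u == 2:
    ix = ix[35]
else:
    process(ix)
rows = emit(19)
log(u)
vals = set()
for acc in ix:
    vals.add(ix[38])
record(u)
for ix in rows:
    rows = 17
    u -= u // 4
if 1 > 8:
    u = print(7)
rows = log(vals)
if u <= u:
    log(ix)
else:
    vals -= vals
handle(rows)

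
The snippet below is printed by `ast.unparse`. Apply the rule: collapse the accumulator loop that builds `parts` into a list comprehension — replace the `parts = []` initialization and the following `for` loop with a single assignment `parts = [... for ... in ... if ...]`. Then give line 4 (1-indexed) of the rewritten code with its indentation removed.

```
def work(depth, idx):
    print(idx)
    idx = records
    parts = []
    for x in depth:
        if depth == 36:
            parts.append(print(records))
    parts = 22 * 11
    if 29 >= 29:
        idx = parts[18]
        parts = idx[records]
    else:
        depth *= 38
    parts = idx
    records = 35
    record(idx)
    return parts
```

parts = [print(records) for x in depth if depth == 36]

Transformed code:
def work(depth, idx):
    print(idx)
    idx = records
    parts = [print(records) for x in depth if depth == 36]
    parts = 22 * 11
    if 29 >= 29:
        idx = parts[18]
        parts = idx[records]
    else:
        depth *= 38
    parts = idx
    records = 35
    record(idx)
    return parts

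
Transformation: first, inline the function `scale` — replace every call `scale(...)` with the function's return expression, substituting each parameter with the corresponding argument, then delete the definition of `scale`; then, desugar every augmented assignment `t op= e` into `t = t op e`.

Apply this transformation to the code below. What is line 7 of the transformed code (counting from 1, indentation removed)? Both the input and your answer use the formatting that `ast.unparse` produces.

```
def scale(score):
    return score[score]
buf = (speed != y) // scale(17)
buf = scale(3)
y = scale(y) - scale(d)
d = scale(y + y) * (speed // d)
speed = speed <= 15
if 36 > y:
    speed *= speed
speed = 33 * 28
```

speed = speed * speed

Transformed code:
buf = (speed != y) // 17[17]
buf = 3[3]
y = y[y] - d[d]
d = (y + y)[y + y] * (speed // d)
speed = speed <= 15
if 36 > y:
    speed = speed * speed
speed = 33 * 28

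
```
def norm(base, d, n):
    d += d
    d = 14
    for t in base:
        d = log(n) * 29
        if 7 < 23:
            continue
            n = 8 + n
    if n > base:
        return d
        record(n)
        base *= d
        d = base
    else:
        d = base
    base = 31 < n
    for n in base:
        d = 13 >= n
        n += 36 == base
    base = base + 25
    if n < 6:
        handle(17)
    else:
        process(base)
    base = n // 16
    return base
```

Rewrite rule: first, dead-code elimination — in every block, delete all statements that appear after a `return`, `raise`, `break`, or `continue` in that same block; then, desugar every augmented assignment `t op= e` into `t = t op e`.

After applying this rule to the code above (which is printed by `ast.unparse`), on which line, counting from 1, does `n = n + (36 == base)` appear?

Transformed code:
def norm(base, d, n):
    d = d + d
    d = 14
    for t in base:
        d = log(n) * 29
        if 7 < 23:
            continue
    if n > base:
        return d
    else:
        d = base
    base = 31 < n
    for n in base:
        d = 13 >= n
        n = n + (36 == base)
    base = base + 25
    if n < 6:
        handle(17)
    else:
        process(base)
    base = n // 16
    return base

15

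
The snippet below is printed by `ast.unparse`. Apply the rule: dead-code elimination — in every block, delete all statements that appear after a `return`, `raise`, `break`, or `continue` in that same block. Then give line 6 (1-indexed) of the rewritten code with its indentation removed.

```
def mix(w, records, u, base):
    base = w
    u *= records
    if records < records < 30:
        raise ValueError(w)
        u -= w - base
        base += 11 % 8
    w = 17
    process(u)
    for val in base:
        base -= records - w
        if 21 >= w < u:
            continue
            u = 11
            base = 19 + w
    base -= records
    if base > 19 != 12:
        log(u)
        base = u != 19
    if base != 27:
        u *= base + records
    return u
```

Transformed code:
def mix(w, records, u, base):
    base = w
    u *= records
    if records < records < 30:
        raise ValueError(w)
    w = 17
    process(u)
    for val in base:
        base -= records - w
        if 21 >= w < u:
            continue
    base -= records
    if base > 19 != 12:
        log(u)
        base = u != 19
    if base != 27:
        u *= base + records
    return u

w = 17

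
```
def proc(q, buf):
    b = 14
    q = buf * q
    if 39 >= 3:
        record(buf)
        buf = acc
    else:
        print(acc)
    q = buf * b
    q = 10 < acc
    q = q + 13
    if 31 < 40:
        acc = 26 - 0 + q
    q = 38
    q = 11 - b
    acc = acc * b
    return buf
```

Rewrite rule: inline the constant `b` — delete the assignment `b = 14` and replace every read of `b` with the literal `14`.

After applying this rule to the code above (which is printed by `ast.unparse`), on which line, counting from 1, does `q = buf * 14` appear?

Transformed code:
def proc(q, buf):
    q = buf * q
    if 39 >= 3:
        record(buf)
        buf = acc
    else:
        print(acc)
    q = buf * 14
    q = 10 < acc
    q = q + 13
    if 31 < 40:
        acc = 26 - 0 + q
    q = 38
    q = 11 - 14
    acc = acc * 14
    return buf

8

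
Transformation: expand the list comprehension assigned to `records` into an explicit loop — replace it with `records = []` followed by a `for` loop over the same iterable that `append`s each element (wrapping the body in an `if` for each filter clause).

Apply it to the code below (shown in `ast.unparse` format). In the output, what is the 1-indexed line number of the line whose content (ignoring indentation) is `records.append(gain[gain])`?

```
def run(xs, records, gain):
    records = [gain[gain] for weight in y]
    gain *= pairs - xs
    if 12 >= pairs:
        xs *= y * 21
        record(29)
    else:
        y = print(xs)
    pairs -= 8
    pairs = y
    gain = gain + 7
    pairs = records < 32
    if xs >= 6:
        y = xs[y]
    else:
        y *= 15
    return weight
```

4

Transformed code:
def run(xs, records, gain):
    records = []
    for weight in y:
        records.append(gain[gain])
    gain *= pairs - xs
    if 12 >= pairs:
        xs *= y * 21
        record(29)
    else:
        y = print(xs)
    pairs -= 8
    pairs = y
    gain = gain + 7
    pairs = records < 32
    if xs >= 6:
        y = xs[y]
    else:
        y *= 15
    return weight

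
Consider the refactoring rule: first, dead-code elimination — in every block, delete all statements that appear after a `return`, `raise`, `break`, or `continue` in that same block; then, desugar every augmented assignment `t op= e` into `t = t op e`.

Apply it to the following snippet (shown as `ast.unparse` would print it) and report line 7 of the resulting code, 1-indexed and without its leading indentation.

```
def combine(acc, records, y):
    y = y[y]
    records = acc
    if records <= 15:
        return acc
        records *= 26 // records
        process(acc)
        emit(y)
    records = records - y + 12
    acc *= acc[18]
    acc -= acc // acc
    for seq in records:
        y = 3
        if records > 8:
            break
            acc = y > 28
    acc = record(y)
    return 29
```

acc = acc * acc[18]

Transformed code:
def combine(acc, records, y):
    y = y[y]
    records = acc
    if records <= 15:
        return acc
    records = records - y + 12
    acc = acc * acc[18]
    acc = acc - acc // acc
    for seq in records:
        y = 3
        if records > 8:
            break
    acc = record(y)
    return 29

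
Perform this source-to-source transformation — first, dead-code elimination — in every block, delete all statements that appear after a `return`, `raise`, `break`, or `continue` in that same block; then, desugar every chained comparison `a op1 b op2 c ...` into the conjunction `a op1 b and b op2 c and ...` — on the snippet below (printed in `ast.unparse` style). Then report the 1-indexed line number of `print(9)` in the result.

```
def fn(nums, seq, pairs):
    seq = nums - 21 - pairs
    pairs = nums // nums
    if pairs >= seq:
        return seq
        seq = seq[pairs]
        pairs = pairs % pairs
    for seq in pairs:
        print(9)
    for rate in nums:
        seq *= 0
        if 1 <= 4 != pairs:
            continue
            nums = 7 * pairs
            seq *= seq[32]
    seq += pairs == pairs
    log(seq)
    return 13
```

7

Transformed code:
def fn(nums, seq, pairs):
    seq = nums - 21 - pairs
    pairs = nums // nums
    if pairs >= seq:
        return seq
    for seq in pairs:
        print(9)
    for rate in nums:
        seq *= 0
        if 1 <= 4 and 4 != pairs:
            continue
    seq += pairs == pairs
    log(seq)
    return 13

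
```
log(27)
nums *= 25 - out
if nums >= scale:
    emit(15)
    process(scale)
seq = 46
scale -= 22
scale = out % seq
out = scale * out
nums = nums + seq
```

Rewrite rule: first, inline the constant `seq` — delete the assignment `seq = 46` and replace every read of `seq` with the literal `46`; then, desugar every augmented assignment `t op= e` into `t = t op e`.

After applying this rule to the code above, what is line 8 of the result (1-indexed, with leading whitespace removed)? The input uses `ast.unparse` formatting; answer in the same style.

out = scale * out

Transformed code:
log(27)
nums = nums * (25 - out)
if nums >= scale:
    emit(15)
    process(scale)
scale = scale - 22
scale = out % 46
out = scale * out
nums = nums + 46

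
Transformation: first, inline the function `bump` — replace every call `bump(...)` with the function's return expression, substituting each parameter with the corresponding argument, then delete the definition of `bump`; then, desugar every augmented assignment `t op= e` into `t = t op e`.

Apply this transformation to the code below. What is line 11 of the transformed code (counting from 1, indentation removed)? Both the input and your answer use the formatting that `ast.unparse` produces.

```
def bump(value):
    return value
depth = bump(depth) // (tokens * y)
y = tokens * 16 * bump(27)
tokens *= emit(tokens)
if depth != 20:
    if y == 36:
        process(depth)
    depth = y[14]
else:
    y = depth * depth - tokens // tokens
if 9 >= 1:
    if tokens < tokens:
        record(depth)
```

if tokens < tokens:

Transformed code:
depth = depth // (tokens * y)
y = tokens * 16 * 27
tokens = tokens * emit(tokens)
if depth != 20:
    if y == 36:
        process(depth)
    depth = y[14]
else:
    y = depth * depth - tokens // tokens
if 9 >= 1:
    if tokens < tokens:
        record(depth)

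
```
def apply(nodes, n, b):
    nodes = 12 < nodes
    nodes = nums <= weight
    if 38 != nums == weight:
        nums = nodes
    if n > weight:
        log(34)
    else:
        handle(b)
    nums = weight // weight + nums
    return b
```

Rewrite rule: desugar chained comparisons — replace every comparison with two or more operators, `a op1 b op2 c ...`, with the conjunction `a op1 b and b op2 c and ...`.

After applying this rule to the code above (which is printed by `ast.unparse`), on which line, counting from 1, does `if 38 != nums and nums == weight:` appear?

Transformed code:
def apply(nodes, n, b):
    nodes = 12 < nodes
    nodes = nums <= weight
    if 38 != nums and nums == weight:
        nums = nodes
    if n > weight:
        log(34)
    else:
        handle(b)
    nums = weight // weight + nums
    return b

4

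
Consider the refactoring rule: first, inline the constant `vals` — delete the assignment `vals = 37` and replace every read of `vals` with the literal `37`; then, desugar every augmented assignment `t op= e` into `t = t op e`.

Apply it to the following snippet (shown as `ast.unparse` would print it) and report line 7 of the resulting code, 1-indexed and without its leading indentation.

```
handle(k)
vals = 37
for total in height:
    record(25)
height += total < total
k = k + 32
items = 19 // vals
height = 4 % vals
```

Transformed code:
handle(k)
for total in height:
    record(25)
height = height + (total < total)
k = k + 32
items = 19 // 37
height = 4 % 37

height = 4 % 37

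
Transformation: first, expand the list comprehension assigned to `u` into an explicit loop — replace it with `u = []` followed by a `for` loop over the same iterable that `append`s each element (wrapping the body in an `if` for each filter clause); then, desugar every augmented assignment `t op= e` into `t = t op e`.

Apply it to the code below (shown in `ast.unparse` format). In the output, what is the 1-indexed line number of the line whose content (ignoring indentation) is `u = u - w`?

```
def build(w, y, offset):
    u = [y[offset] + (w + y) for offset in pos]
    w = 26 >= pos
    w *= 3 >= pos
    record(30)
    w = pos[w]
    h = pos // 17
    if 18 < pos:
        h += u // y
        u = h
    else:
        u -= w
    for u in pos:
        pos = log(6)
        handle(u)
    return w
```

Transformed code:
def build(w, y, offset):
    u = []
    for offset in pos:
        u.append(y[offset] + (w + y))
    w = 26 >= pos
    w = w * (3 >= pos)
    record(30)
    w = pos[w]
    h = pos // 17
    if 18 < pos:
        h = h + u // y
        u = h
    else:
        u = u - w
    for u in pos:
        pos = log(6)
        handle(u)
    return w

14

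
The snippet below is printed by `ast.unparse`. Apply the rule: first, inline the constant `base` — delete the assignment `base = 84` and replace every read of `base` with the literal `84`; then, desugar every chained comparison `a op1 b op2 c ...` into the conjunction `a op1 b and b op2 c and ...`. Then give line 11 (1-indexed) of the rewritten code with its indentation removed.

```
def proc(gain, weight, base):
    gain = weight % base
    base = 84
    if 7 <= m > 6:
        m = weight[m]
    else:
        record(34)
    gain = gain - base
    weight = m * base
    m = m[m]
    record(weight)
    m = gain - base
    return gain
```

m = gain - 84

Transformed code:
def proc(gain, weight, base):
    gain = weight % 84
    if 7 <= m and m > 6:
        m = weight[m]
    else:
        record(34)
    gain = gain - 84
    weight = m * 84
    m = m[m]
    record(weight)
    m = gain - 84
    return gain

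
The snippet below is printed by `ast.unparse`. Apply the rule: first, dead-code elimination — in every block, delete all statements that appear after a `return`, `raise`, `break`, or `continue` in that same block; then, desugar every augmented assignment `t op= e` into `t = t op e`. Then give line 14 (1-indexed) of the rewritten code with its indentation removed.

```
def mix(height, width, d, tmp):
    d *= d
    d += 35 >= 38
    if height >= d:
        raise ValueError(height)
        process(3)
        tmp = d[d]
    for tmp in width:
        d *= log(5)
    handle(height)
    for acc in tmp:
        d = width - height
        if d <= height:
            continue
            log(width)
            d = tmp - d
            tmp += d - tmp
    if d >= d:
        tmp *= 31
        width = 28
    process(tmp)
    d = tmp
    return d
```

Transformed code:
def mix(height, width, d, tmp):
    d = d * d
    d = d + (35 >= 38)
    if height >= d:
        raise ValueError(height)
    for tmp in width:
        d = d * log(5)
    handle(height)
    for acc in tmp:
        d = width - height
        if d <= height:
            continue
    if d >= d:
        tmp = tmp * 31
        width = 28
    process(tmp)
    d = tmp
    return d

tmp = tmp * 31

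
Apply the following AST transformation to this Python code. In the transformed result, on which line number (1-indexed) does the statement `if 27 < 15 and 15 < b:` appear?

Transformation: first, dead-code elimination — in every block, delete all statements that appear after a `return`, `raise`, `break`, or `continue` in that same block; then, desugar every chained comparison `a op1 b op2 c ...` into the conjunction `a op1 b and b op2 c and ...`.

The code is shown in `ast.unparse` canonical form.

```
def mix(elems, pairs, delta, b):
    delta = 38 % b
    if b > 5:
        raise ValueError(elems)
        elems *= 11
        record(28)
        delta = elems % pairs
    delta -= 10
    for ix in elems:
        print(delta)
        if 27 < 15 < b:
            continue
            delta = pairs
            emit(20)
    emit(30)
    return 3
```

8

Transformed code:
def mix(elems, pairs, delta, b):
    delta = 38 % b
    if b > 5:
        raise ValueError(elems)
    delta -= 10
    for ix in elems:
        print(delta)
        if 27 < 15 and 15 < b:
            continue
    emit(30)
    return 3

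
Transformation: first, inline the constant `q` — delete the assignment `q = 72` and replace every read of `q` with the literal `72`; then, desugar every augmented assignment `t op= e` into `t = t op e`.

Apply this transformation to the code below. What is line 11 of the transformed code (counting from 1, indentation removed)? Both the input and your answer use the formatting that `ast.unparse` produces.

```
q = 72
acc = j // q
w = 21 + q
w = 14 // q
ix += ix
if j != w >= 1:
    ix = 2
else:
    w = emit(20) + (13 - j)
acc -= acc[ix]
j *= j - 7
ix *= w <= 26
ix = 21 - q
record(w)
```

Transformed code:
acc = j // 72
w = 21 + 72
w = 14 // 72
ix = ix + ix
if j != w >= 1:
    ix = 2
else:
    w = emit(20) + (13 - j)
acc = acc - acc[ix]
j = j * (j - 7)
ix = ix * (w <= 26)
ix = 21 - 72
record(w)

ix = ix * (w <= 26)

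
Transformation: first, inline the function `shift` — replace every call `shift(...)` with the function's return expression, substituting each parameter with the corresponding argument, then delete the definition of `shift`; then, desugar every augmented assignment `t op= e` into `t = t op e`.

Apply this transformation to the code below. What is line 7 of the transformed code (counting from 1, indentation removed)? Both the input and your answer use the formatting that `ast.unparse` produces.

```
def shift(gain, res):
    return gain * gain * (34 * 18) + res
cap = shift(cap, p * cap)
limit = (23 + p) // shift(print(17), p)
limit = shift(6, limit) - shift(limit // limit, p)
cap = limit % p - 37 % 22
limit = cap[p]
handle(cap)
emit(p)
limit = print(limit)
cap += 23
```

emit(p)

Transformed code:
cap = cap * cap * (34 * 18) + p * cap
limit = (23 + p) // (print(17) * print(17) * (34 * 18) + p)
limit = 6 * 6 * (34 * 18) + limit - (limit // limit * (limit // limit) * (34 * 18) + p)
cap = limit % p - 37 % 22
limit = cap[p]
handle(cap)
emit(p)
limit = print(limit)
cap = cap + 23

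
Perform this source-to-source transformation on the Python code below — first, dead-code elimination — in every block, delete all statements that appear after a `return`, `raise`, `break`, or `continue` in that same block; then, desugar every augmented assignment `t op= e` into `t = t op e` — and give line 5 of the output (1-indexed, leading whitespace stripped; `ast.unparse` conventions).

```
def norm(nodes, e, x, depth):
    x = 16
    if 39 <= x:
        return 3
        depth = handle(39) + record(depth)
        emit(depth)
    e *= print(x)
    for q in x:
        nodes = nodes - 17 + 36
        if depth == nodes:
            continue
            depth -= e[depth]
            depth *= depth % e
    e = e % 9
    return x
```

Transformed code:
def norm(nodes, e, x, depth):
    x = 16
    if 39 <= x:
        return 3
    e = e * print(x)
    for q in x:
        nodes = nodes - 17 + 36
        if depth == nodes:
            continue
    e = e % 9
    return x

e = e * print(x)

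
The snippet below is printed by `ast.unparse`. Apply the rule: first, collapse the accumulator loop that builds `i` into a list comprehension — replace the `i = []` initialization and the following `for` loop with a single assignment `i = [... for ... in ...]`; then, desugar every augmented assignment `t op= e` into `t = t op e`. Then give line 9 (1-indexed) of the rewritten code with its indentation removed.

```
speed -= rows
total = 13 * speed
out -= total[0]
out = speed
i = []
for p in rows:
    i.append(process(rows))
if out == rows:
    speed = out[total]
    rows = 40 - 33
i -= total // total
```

i = i - total // total

Transformed code:
speed = speed - rows
total = 13 * speed
out = out - total[0]
out = speed
i = [process(rows) for p in rows]
if out == rows:
    speed = out[total]
    rows = 40 - 33
i = i - total // total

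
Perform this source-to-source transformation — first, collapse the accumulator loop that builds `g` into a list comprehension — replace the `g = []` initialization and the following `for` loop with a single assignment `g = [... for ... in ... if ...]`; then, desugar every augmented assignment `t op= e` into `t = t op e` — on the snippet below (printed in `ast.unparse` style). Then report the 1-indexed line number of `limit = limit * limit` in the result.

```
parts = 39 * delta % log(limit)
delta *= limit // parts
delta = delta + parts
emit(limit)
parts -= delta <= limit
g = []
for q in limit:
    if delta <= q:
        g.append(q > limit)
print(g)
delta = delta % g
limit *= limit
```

9

Transformed code:
parts = 39 * delta % log(limit)
delta = delta * (limit // parts)
delta = delta + parts
emit(limit)
parts = parts - (delta <= limit)
g = [q > limit for q in limit if delta <= q]
print(g)
delta = delta % g
limit = limit * limit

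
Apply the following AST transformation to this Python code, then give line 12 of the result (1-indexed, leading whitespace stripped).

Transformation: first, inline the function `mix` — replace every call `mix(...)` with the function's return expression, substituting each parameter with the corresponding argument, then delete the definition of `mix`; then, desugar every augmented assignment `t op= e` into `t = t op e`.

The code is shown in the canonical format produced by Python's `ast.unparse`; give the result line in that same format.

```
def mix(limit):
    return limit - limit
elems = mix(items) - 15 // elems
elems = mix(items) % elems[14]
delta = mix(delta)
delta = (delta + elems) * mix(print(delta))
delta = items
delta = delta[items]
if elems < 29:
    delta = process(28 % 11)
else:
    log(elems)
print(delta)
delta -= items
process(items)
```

Transformed code:
elems = items - items - 15 // elems
elems = (items - items) % elems[14]
delta = delta - delta
delta = (delta + elems) * (print(delta) - print(delta))
delta = items
delta = delta[items]
if elems < 29:
    delta = process(28 % 11)
else:
    log(elems)
print(delta)
delta = delta - items
process(items)

delta = delta - items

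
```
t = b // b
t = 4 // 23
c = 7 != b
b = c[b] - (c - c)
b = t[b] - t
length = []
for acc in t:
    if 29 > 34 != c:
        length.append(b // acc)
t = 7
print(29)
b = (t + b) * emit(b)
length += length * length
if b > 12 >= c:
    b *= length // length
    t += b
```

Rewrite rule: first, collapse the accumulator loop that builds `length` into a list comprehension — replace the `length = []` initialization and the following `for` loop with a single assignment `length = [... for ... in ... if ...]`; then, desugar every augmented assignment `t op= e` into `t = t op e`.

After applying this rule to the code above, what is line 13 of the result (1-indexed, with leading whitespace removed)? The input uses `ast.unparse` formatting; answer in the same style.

t = t + b

Transformed code:
t = b // b
t = 4 // 23
c = 7 != b
b = c[b] - (c - c)
b = t[b] - t
length = [b // acc for acc in t if 29 > 34 != c]
t = 7
print(29)
b = (t + b) * emit(b)
length = length + length * length
if b > 12 >= c:
    b = b * (length // length)
    t = t + b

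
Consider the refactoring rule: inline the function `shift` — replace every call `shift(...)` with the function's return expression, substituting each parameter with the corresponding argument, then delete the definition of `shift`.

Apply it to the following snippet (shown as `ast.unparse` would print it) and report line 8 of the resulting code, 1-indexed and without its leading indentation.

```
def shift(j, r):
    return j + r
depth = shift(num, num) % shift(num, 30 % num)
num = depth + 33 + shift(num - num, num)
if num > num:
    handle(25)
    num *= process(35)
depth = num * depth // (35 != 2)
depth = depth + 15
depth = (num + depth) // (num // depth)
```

Transformed code:
depth = (num + num) % (num + 30 % num)
num = depth + 33 + (num - num + num)
if num > num:
    handle(25)
    num *= process(35)
depth = num * depth // (35 != 2)
depth = depth + 15
depth = (num + depth) // (num // depth)

depth = (num + depth) // (num // depth)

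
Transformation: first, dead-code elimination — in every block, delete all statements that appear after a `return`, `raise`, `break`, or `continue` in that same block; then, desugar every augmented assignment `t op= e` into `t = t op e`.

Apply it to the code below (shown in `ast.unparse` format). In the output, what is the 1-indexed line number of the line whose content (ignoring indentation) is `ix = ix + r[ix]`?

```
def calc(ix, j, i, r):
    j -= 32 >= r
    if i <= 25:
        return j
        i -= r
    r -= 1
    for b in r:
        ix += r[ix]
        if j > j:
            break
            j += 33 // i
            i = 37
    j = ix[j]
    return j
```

7

Transformed code:
def calc(ix, j, i, r):
    j = j - (32 >= r)
    if i <= 25:
        return j
    r = r - 1
    for b in r:
        ix = ix + r[ix]
        if j > j:
            break
    j = ix[j]
    return j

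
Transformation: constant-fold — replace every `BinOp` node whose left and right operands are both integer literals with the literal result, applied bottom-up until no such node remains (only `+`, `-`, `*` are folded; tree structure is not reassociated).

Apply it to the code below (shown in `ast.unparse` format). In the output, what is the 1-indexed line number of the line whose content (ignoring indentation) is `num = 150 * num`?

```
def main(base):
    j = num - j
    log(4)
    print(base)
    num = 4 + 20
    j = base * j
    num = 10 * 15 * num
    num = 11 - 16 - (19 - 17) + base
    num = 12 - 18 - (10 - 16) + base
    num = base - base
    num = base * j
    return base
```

7

Transformed code:
def main(base):
    j = num - j
    log(4)
    print(base)
    num = 24
    j = base * j
    num = 150 * num
    num = -7 + base
    num = 0 + base
    num = base - base
    num = base * j
    return base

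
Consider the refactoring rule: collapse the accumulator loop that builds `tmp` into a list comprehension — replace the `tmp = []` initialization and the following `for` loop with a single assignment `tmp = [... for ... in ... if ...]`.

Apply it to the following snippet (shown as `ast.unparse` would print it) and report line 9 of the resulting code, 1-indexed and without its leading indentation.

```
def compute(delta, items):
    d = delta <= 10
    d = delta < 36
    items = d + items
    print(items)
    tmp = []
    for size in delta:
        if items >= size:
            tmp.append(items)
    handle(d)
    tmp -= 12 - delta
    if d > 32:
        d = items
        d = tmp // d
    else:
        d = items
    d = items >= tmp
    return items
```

if d > 32:

Transformed code:
def compute(delta, items):
    d = delta <= 10
    d = delta < 36
    items = d + items
    print(items)
    tmp = [items for size in delta if items >= size]
    handle(d)
    tmp -= 12 - delta
    if d > 32:
        d = items
        d = tmp // d
    else:
        d = items
    d = items >= tmp
    return items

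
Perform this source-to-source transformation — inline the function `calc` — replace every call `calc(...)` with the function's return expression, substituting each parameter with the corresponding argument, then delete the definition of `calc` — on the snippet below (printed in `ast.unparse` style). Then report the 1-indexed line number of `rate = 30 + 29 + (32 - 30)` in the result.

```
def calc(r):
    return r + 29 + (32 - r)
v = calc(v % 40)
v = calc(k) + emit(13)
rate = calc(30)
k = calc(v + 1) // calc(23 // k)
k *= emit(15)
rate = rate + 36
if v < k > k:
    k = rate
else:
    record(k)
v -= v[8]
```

Transformed code:
v = v % 40 + 29 + (32 - v % 40)
v = k + 29 + (32 - k) + emit(13)
rate = 30 + 29 + (32 - 30)
k = (v + 1 + 29 + (32 - (v + 1))) // (23 // k + 29 + (32 - 23 // k))
k *= emit(15)
rate = rate + 36
if v < k > k:
    k = rate
else:
    record(k)
v -= v[8]

3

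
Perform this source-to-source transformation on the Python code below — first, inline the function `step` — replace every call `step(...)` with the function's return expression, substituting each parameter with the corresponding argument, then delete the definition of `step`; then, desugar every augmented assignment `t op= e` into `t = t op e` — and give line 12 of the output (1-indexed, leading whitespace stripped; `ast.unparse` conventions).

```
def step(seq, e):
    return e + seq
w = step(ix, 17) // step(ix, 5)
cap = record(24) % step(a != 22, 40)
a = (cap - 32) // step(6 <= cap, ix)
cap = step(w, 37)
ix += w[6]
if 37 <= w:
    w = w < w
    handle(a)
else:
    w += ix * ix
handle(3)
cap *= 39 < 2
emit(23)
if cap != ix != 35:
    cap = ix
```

cap = cap * (39 < 2)

Transformed code:
w = (17 + ix) // (5 + ix)
cap = record(24) % (40 + (a != 22))
a = (cap - 32) // (ix + (6 <= cap))
cap = 37 + w
ix = ix + w[6]
if 37 <= w:
    w = w < w
    handle(a)
else:
    w = w + ix * ix
handle(3)
cap = cap * (39 < 2)
emit(23)
if cap != ix != 35:
    cap = ix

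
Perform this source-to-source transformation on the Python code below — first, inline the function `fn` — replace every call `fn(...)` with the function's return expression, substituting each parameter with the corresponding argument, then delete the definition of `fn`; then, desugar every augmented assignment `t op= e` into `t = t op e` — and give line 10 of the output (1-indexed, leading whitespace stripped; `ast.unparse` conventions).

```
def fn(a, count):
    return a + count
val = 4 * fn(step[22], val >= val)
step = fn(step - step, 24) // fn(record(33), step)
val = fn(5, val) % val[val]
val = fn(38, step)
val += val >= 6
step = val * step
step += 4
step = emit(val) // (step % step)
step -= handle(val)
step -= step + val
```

Transformed code:
val = 4 * (step[22] + (val >= val))
step = (step - step + 24) // (record(33) + step)
val = (5 + val) % val[val]
val = 38 + step
val = val + (val >= 6)
step = val * step
step = step + 4
step = emit(val) // (step % step)
step = step - handle(val)
step = step - (step + val)

step = step - (step + val)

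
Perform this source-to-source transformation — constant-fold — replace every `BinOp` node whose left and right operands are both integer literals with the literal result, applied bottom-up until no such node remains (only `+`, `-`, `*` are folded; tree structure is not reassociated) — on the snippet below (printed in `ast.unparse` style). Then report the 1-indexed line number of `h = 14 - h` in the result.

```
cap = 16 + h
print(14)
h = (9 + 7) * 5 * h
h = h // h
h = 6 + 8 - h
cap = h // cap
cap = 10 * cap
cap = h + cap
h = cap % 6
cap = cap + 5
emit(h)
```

5

Transformed code:
cap = 16 + h
print(14)
h = 80 * h
h = h // h
h = 14 - h
cap = h // cap
cap = 10 * cap
cap = h + cap
h = cap % 6
cap = cap + 5
emit(h)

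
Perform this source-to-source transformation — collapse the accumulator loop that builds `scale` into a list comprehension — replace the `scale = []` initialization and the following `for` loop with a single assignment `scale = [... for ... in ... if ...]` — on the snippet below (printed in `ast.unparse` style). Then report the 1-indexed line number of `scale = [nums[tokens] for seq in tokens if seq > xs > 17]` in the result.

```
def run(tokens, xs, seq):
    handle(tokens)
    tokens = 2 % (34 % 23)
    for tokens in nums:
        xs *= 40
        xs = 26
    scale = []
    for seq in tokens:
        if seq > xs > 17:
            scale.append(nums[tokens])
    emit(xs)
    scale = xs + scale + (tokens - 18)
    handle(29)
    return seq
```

Transformed code:
def run(tokens, xs, seq):
    handle(tokens)
    tokens = 2 % (34 % 23)
    for tokens in nums:
        xs *= 40
        xs = 26
    scale = [nums[tokens] for seq in tokens if seq > xs > 17]
    emit(xs)
    scale = xs + scale + (tokens - 18)
    handle(29)
    return seq

7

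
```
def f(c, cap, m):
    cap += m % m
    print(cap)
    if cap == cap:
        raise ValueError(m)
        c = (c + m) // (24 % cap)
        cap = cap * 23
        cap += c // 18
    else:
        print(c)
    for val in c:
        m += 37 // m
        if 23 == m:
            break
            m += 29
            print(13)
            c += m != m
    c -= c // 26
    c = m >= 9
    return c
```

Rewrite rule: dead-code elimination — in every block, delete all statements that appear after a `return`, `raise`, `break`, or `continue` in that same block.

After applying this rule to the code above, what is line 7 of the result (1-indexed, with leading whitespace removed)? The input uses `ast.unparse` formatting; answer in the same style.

Transformed code:
def f(c, cap, m):
    cap += m % m
    print(cap)
    if cap == cap:
        raise ValueError(m)
    else:
        print(c)
    for val in c:
        m += 37 // m
        if 23 == m:
            break
    c -= c // 26
    c = m >= 9
    return c

print(c)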